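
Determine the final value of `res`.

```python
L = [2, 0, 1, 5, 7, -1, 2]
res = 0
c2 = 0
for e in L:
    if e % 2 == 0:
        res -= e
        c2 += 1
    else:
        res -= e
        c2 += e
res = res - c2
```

e=2: even, res = 0-2 = -2; c2=1
e=0: even, res = (-2)-0 = -2; c2=2
e=1: not even, res = (-2)-1 = -3; c2=3
e=5: not even, res = (-3)-5 = -8; c2=8
e=7: not even, res = (-8)-7 = -15; c2=15
e=-1: not even, res = (-15)-(-1) = -14; c2=14
e=2: even, res = (-14)-2 = -16; c2=15
res-c2 = (-16)-15 = -31

-31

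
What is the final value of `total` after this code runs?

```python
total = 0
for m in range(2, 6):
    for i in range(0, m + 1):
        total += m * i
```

139

m=2,i=0: total = 0+0 = 0
m=2,i=1: total = 0+2 = 2
m=2,i=2: total = 2+4 = 6
m=3,i=0: total = 6+0 = 6
m=3,i=1: total = 6+3 = 9
m=3,i=2: total = 9+6 = 15
m=3,i=3: total = 15+9 = 24
m=4,i=0: total = 24+0 = 24
m=4,i=1: total = 24+4 = 28
m=4,i=2: total = 28+8 = 36
m=4,i=3: total = 36+12 = 48
m=4,i=4: total = 48+16 = 64
m=5,i=0: total = 64+0 = 64
m=5,i=1: total = 64+5 = 69
m=5,i=2: total = 69+10 = 79
m=5,i=3: total = 79+15 = 94
m=5,i=4: total = 94+20 = 114
m=5,i=5: total = 114+25 = 139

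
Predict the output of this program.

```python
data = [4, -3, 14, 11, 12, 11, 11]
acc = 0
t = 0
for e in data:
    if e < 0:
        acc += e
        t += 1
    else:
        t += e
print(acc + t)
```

61

e=4: not <0; t=4
e=-3: <0, acc = 0+(-3) = -3; t=5
e=14: not <0; t=19
e=11: not <0; t=30
e=12: not <0; t=42
e=11: not <0; t=53
e=11: not <0; t=64
acc+t = (-3)+64 = 61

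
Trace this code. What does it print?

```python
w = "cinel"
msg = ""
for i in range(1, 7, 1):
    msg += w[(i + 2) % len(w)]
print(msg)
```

i=1: add w[3]='e' → 'e'
i=2: add w[4]='l' → 'el'
i=3: add w[0]='c' → 'elc'
i=4: add w[1]='i' → 'elci'
i=5: add w[2]='n' → 'elcin'
i=6: add w[3]='e' → 'elcine'

elcine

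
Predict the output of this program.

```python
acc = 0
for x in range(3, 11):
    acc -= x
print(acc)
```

-52

x=3: acc = 0-3 = -3
x=4: acc = (-3)-4 = -7
x=5: acc = (-7)-5 = -12
x=6: acc = (-12)-6 = -18
x=7: acc = (-18)-7 = -25
x=8: acc = (-25)-8 = -33
x=9: acc = (-33)-9 = -42
x=10: acc = (-42)-10 = -52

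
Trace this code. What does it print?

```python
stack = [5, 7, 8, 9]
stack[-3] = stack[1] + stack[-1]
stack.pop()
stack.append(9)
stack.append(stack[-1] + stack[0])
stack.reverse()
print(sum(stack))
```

52

stack[-3] = stack[1]+stack[-1] = 7+9 = 16 → [5, 16, 8, 9]
pop() removes 9 → [5, 16, 8]
append 9 → [5, 16, 8, 9]
append stack[-1]+stack[0] = 9+5 = 14 → [5, 16, 8, 9, 14]
reverse → [14, 9, 8, 16, 5]
sum = 52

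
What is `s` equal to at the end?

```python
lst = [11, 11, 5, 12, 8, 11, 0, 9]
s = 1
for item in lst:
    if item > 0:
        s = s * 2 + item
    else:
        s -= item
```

1423

item=11: >0, s = 1*2+11 = 13
item=11: >0, s = 13*2+11 = 37
item=5: >0, s = 37*2+5 = 79
item=12: >0, s = 79*2+12 = 170
item=8: >0, s = 170*2+8 = 348
item=11: >0, s = 348*2+11 = 707
item=0: not >0, s = 707-0 = 707
item=9: >0, s = 707*2+9 = 1423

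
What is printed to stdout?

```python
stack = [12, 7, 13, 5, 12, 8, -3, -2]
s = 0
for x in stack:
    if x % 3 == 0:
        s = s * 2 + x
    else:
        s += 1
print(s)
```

x=12: %3==0, s = 0*2+12 = 12
x=7: not %3==0, s = 12+1 = 13
x=13: not %3==0, s = 13+1 = 14
x=5: not %3==0, s = 14+1 = 15
x=12: %3==0, s = 15*2+12 = 42
x=8: not %3==0, s = 42+1 = 43
x=-3: %3==0, s = 43*2+(-3) = 83
x=-2: not %3==0, s = 83+1 = 84

84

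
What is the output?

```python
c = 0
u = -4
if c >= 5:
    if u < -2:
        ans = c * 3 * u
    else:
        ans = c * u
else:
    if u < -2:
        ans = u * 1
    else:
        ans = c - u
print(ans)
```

c=0, u=-4
c >= 5 is False; u < -2 is True
→ ans = u * 1 = -4

-4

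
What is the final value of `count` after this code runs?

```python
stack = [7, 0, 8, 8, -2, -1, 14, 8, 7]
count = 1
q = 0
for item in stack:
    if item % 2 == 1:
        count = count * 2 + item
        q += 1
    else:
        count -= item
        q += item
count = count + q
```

item=7: odd, count = 1*2+7 = 9; q=1
item=0: not odd, count = 9-0 = 9; q=1
item=8: not odd, count = 9-8 = 1; q=9
item=8: not odd, count = 1-8 = -7; q=17
item=-2: not odd, count = (-7)-(-2) = -5; q=15
item=-1: odd, count = (-5)*2+(-1) = -11; q=16
item=14: not odd, count = (-11)-14 = -25; q=30
item=8: not odd, count = (-25)-8 = -33; q=38
item=7: odd, count = (-33)*2+7 = -59; q=39
count+q = (-59)+39 = -20

-20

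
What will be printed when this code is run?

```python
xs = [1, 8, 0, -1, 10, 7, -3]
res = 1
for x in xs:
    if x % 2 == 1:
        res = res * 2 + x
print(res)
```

31

x=1: odd, res = 1*2+1 = 3
x=8: not odd
x=0: not odd
x=-1: odd, res = 3*2+(-1) = 5
x=10: not odd
x=7: odd, res = 5*2+7 = 17
x=-3: odd, res = 17*2+(-3) = 31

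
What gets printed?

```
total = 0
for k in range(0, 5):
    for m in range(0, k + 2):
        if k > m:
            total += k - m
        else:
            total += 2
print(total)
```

k=0,m=0: not 0>0, total = 0+2 = 2
k=0,m=1: not 0>1, total = 2+2 = 4
k=1,m=0: 1>0, total = 4+1 = 5
k=1,m=1: not 1>1, total = 5+2 = 7
k=1,m=2: not 1>2, total = 7+2 = 9
k=2,m=0: 2>0, total = 9+2 = 11
k=2,m=1: 2>1, total = 11+1 = 12
k=2,m=2: not 2>2, total = 12+2 = 14
k=2,m=3: not 2>3, total = 14+2 = 16
k=3,m=0: 3>0, total = 16+3 = 19
k=3,m=1: 3>1, total = 19+2 = 21
k=3,m=2: 3>2, total = 21+1 = 22
k=3,m=3: not 3>3, total = 22+2 = 24
k=3,m=4: not 3>4, total = 24+2 = 26
k=4,m=0: 4>0, total = 26+4 = 30
k=4,m=1: 4>1, total = 30+3 = 33
k=4,m=2: 4>2, total = 33+2 = 35
k=4,m=3: 4>3, total = 35+1 = 36
k=4,m=4: not 4>4, total = 36+2 = 38
k=4,m=5: not 4>5, total = 38+2 = 40

40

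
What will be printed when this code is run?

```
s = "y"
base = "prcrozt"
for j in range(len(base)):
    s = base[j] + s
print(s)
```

tzorcrpy

j=0: prepend 'p' → 'py'
j=1: prepend 'r' → 'rpy'
j=2: prepend 'c' → 'crpy'
j=3: prepend 'r' → 'rcrpy'
j=4: prepend 'o' → 'orcrpy'
j=5: prepend 'z' → 'zorcrpy'
j=6: prepend 't' → 'tzorcrpy'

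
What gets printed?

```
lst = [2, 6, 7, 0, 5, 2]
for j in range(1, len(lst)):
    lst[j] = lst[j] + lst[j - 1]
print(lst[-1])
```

j=1: lst[1] = 6+2 = 8 → [2, 8, 7, 0, 5, 2]
j=2: lst[2] = 7+8 = 15 → [2, 8, 15, 0, 5, 2]
j=3: lst[3] = 0+15 = 15 → [2, 8, 15, 15, 5, 2]
j=4: lst[4] = 5+15 = 20 → [2, 8, 15, 15, 20, 2]
j=5: lst[5] = 2+20 = 22 → [2, 8, 15, 15, 20, 22]

22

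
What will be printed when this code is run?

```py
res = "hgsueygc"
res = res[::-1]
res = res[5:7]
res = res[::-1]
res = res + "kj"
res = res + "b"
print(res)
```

reverse → 'cgyeusgh'
slice [5:7] → 'sg'
reverse → 'gs'
+ 'kj' → 'gskj'
+ 'b' → 'gskjb'

gskjb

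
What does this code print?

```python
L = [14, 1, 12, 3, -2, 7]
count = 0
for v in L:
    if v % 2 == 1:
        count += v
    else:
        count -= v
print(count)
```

-13

v=14: not odd, count = 0-14 = -14
v=1: odd, count = (-14)+1 = -13
v=12: not odd, count = (-13)-12 = -25
v=3: odd, count = (-25)+3 = -22
v=-2: not odd, count = (-22)-(-2) = -20
v=7: odd, count = (-20)+7 = -13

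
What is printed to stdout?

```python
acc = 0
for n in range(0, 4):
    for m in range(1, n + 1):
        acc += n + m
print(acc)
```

24

n=1,m=1: acc = 0+2 = 2
n=2,m=1: acc = 2+3 = 5
n=2,m=2: acc = 5+4 = 9
n=3,m=1: acc = 9+4 = 13
n=3,m=2: acc = 13+5 = 18
n=3,m=3: acc = 18+6 = 24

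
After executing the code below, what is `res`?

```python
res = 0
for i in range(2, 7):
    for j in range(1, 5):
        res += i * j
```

i=2,j=1: res = 0+2 = 2
i=2,j=2: res = 2+4 = 6
i=2,j=3: res = 6+6 = 12
i=2,j=4: res = 12+8 = 20
i=3,j=1: res = 20+3 = 23
i=3,j=2: res = 23+6 = 29
i=3,j=3: res = 29+9 = 38
i=3,j=4: res = 38+12 = 50
i=4,j=1: res = 50+4 = 54
i=4,j=2: res = 54+8 = 62
i=4,j=3: res = 62+12 = 74
i=4,j=4: res = 74+16 = 90
i=5,j=1: res = 90+5 = 95
i=5,j=2: res = 95+10 = 105
i=5,j=3: res = 105+15 = 120
i=5,j=4: res = 120+20 = 140
i=6,j=1: res = 140+6 = 146
i=6,j=2: res = 146+12 = 158
i=6,j=3: res = 158+18 = 176
i=6,j=4: res = 176+24 = 200

200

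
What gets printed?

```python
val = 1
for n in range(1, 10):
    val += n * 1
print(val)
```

46

n=1: val = 1+1*1 = 2
n=2: val = 2+2*1 = 4
n=3: val = 4+3*1 = 7
n=4: val = 7+4*1 = 11
n=5: val = 11+5*1 = 16
n=6: val = 16+6*1 = 22
n=7: val = 22+7*1 = 29
n=8: val = 29+8*1 = 37
n=9: val = 37+9*1 = 46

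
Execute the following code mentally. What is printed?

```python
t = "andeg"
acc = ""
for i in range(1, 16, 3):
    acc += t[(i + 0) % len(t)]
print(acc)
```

i=1: add t[1]='n' → 'n'
i=4: add t[4]='g' → 'ng'
i=7: add t[2]='d' → 'ngd'
i=10: add t[0]='a' → 'ngda'
i=13: add t[3]='e' → 'ngdae'

ngdae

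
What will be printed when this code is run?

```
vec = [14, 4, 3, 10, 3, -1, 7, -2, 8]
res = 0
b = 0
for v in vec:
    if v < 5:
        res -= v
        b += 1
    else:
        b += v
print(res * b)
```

-308

v=14: not <5; b=14
v=4: <5, res = 0-4 = -4; b=15
v=3: <5, res = (-4)-3 = -7; b=16
v=10: not <5; b=26
v=3: <5, res = (-7)-3 = -10; b=27
v=-1: <5, res = (-10)-(-1) = -9; b=28
v=7: not <5; b=35
v=-2: <5, res = (-9)-(-2) = -7; b=36
v=8: not <5; b=44
res*b = (-7)*44 = -308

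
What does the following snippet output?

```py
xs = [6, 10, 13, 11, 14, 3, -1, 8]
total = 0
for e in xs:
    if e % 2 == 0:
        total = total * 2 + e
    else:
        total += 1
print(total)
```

e=6: even, total = 0*2+6 = 6
e=10: even, total = 6*2+10 = 22
e=13: not even, total = 22+1 = 23
e=11: not even, total = 23+1 = 24
e=14: even, total = 24*2+14 = 62
e=3: not even, total = 62+1 = 63
e=-1: not even, total = 63+1 = 64
e=8: even, total = 64*2+8 = 136

136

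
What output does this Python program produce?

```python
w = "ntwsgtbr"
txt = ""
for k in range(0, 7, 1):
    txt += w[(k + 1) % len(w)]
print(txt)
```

k=0: add w[1]='t' → 't'
k=1: add w[2]='w' → 'tw'
k=2: add w[3]='s' → 'tws'
k=3: add w[4]='g' → 'twsg'
k=4: add w[5]='t' → 'twsgt'
k=5: add w[6]='b' → 'twsgtb'
k=6: add w[7]='r' → 'twsgtbr'

twsgtbr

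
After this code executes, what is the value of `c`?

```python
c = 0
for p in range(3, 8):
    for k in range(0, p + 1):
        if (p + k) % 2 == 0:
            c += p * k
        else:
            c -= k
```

p=3,k=0: odd sum, c = 0-0 = 0
p=3,k=1: even sum, c = 0+3 = 3
p=3,k=2: odd sum, c = 3-2 = 1
p=3,k=3: even sum, c = 1+9 = 10
p=4,k=0: even sum, c = 10+0 = 10
p=4,k=1: odd sum, c = 10-1 = 9
p=4,k=2: even sum, c = 9+8 = 17
p=4,k=3: odd sum, c = 17-3 = 14
p=4,k=4: even sum, c = 14+16 = 30
p=5,k=0: odd sum, c = 30-0 = 30
p=5,k=1: even sum, c = 30+5 = 35
p=5,k=2: odd sum, c = 35-2 = 33
p=5,k=3: even sum, c = 33+15 = 48
p=5,k=4: odd sum, c = 48-4 = 44
p=5,k=5: even sum, c = 44+25 = 69
p=6,k=0: even sum, c = 69+0 = 69
p=6,k=1: odd sum, c = 69-1 = 68
p=6,k=2: even sum, c = 68+12 = 80
p=6,k=3: odd sum, c = 80-3 = 77
p=6,k=4: even sum, c = 77+24 = 101
p=6,k=5: odd sum, c = 101-5 = 96
p=6,k=6: even sum, c = 96+36 = 132
p=7,k=0: odd sum, c = 132-0 = 132
p=7,k=1: even sum, c = 132+7 = 139
p=7,k=2: odd sum, c = 139-2 = 137
p=7,k=3: even sum, c = 137+21 = 158
p=7,k=4: odd sum, c = 158-4 = 154
p=7,k=5: even sum, c = 154+35 = 189
p=7,k=6: odd sum, c = 189-6 = 183
p=7,k=7: even sum, c = 183+49 = 232

232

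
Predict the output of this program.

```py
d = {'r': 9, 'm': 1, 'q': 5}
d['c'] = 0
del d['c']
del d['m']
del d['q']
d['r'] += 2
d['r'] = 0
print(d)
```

d['c'] = 0 → {'r': 9, 'm': 1, 'q': 5, 'c': 0}
del 'c' → {'r': 9, 'm': 1, 'q': 5}
del 'm' → {'r': 9, 'q': 5}
del 'q' → {'r': 9}
d['r'] = 9+2 = 11 → {'r': 11}
d['r'] = 0 → {'r': 0}

{'r': 0}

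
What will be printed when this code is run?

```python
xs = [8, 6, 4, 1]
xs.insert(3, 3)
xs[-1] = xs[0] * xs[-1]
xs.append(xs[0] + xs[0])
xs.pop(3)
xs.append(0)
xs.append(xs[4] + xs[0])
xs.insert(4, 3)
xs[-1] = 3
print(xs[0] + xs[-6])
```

12

insert 3 at 3 → [8, 6, 4, 3, 1]
xs[-1] = xs[0]*xs[-1] = 8*1 = 8 → [8, 6, 4, 3, 8]
append xs[0]+xs[0] = 8+8 = 16 → [8, 6, 4, 3, 8, 16]
pop(3) removes 3 → [8, 6, 4, 8, 16]
append 0 → [8, 6, 4, 8, 16, 0]
append xs[4]+xs[0] = 16+8 = 24 → [8, 6, 4, 8, 16, 0, 24]
insert 3 at 4 → [8, 6, 4, 8, 3, 16, 0, 24]
xs[-1] = 3 → [8, 6, 4, 8, 3, 16, 0, 3]
xs[0]+xs[-6] = 8+4 = 12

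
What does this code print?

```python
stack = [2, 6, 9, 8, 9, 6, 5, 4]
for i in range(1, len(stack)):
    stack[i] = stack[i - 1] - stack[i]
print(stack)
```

[2, -4, -13, -21, -30, -36, -41, -45]

i=1: stack[1] = 2-6 = -4 → [2, -4, 9, 8, 9, 6, 5, 4]
i=2: stack[2] = (-4)-9 = -13 → [2, -4, -13, 8, 9, 6, 5, 4]
i=3: stack[3] = (-13)-8 = -21 → [2, -4, -13, -21, 9, 6, 5, 4]
i=4: stack[4] = (-21)-9 = -30 → [2, -4, -13, -21, -30, 6, 5, 4]
i=5: stack[5] = (-30)-6 = -36 → [2, -4, -13, -21, -30, -36, 5, 4]
i=6: stack[6] = (-36)-5 = -41 → [2, -4, -13, -21, -30, -36, -41, 4]
i=7: stack[7] = (-41)-4 = -45 → [2, -4, -13, -21, -30, -36, -41, -45]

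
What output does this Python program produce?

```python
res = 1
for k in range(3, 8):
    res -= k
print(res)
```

k=3: res = 1-3 = -2
k=4: res = (-2)-4 = -6
k=5: res = (-6)-5 = -11
k=6: res = (-11)-6 = -17
k=7: res = (-17)-7 = -24

-24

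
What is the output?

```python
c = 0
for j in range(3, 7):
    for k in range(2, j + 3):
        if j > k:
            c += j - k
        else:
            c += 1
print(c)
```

32

j=3,k=2: 3>2, c = 0+1 = 1
j=3,k=3: not 3>3, c = 1+1 = 2
j=3,k=4: not 3>4, c = 2+1 = 3
j=3,k=5: not 3>5, c = 3+1 = 4
j=4,k=2: 4>2, c = 4+2 = 6
j=4,k=3: 4>3, c = 6+1 = 7
j=4,k=4: not 4>4, c = 7+1 = 8
j=4,k=5: not 4>5, c = 8+1 = 9
j=4,k=6: not 4>6, c = 9+1 = 10
j=5,k=2: 5>2, c = 10+3 = 13
j=5,k=3: 5>3, c = 13+2 = 15
j=5,k=4: 5>4, c = 15+1 = 16
j=5,k=5: not 5>5, c = 16+1 = 17
j=5,k=6: not 5>6, c = 17+1 = 18
j=5,k=7: not 5>7, c = 18+1 = 19
j=6,k=2: 6>2, c = 19+4 = 23
j=6,k=3: 6>3, c = 23+3 = 26
j=6,k=4: 6>4, c = 26+2 = 28
j=6,k=5: 6>5, c = 28+1 = 29
j=6,k=6: not 6>6, c = 29+1 = 30
j=6,k=7: not 6>7, c = 30+1 = 31
j=6,k=8: not 6>8, c = 31+1 = 32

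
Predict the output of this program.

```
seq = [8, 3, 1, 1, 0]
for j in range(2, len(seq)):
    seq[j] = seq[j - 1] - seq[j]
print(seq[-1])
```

j=2: seq[2] = 3-1 = 2 → [8, 3, 2, 1, 0]
j=3: seq[3] = 2-1 = 1 → [8, 3, 2, 1, 0]
j=4: seq[4] = 1-0 = 1 → [8, 3, 2, 1, 1]

1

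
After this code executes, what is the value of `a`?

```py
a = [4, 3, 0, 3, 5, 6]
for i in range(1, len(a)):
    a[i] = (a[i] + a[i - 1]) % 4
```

i=1: a[1] = (3+4)%4 = 3 → [4, 3, 0, 3, 5, 6]
i=2: a[2] = (0+3)%4 = 3 → [4, 3, 3, 3, 5, 6]
i=3: a[3] = (3+3)%4 = 2 → [4, 3, 3, 2, 5, 6]
i=4: a[4] = (5+2)%4 = 3 → [4, 3, 3, 2, 3, 6]
i=5: a[5] = (6+3)%4 = 1 → [4, 3, 3, 2, 3, 1]

[4, 3, 3, 2, 3, 1]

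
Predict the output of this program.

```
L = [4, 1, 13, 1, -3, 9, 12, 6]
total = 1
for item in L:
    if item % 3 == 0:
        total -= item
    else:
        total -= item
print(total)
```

-42

item=4: not %3==0, total = 1-4 = -3
item=1: not %3==0, total = (-3)-1 = -4
item=13: not %3==0, total = (-4)-13 = -17
item=1: not %3==0, total = (-17)-1 = -18
item=-3: %3==0, total = (-18)-(-3) = -15
item=9: %3==0, total = (-15)-9 = -24
item=12: %3==0, total = (-24)-12 = -36
item=6: %3==0, total = (-36)-6 = -42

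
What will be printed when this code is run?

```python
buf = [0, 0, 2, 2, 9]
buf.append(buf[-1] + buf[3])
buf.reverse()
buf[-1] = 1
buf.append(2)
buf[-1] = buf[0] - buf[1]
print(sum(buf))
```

append buf[-1]+buf[3] = 9+2 = 11 → [0, 0, 2, 2, 9, 11]
reverse → [11, 9, 2, 2, 0, 0]
buf[-1] = 1 → [11, 9, 2, 2, 0, 1]
append 2 → [11, 9, 2, 2, 0, 1, 2]
buf[-1] = buf[0]-buf[1] = 11-9 = 2 → [11, 9, 2, 2, 0, 1, 2]
sum = 27

27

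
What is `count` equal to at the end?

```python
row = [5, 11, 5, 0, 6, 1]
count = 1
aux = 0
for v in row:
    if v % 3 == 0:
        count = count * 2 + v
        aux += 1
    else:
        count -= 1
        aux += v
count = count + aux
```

21

v=5: not %3==0, count = 1-1 = 0; aux=5
v=11: not %3==0, count = 0-1 = -1; aux=16
v=5: not %3==0, count = (-1)-1 = -2; aux=21
v=0: %3==0, count = (-2)*2+0 = -4; aux=22
v=6: %3==0, count = (-4)*2+6 = -2; aux=23
v=1: not %3==0, count = (-2)-1 = -3; aux=24
count+aux = (-3)+24 = 21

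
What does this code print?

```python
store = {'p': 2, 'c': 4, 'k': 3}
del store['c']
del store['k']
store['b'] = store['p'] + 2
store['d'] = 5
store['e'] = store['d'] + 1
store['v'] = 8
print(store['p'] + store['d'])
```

del 'c' → {'p': 2, 'k': 3}
del 'k' → {'p': 2}
store['b'] = store['p']+2 = 4 → {'p': 2, 'b': 4}
store['d'] = 5 → {'p': 2, 'b': 4, 'd': 5}
store['e'] = store['d']+1 = 6 → {'p': 2, 'b': 4, 'd': 5, 'e': 6}
store['v'] = 8 → {'p': 2, 'b': 4, 'd': 5, 'e': 6, 'v': 8}
store['p']+store['d'] = 2+5 = 7

7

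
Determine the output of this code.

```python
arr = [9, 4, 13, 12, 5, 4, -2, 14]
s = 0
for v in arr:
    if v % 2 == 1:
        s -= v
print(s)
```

-27

v=9: odd, s = 0-9 = -9
v=4: not odd
v=13: odd, s = (-9)-13 = -22
v=12: not odd
v=5: odd, s = (-22)-5 = -27
v=4: not odd
v=-2: not odd
v=14: not odd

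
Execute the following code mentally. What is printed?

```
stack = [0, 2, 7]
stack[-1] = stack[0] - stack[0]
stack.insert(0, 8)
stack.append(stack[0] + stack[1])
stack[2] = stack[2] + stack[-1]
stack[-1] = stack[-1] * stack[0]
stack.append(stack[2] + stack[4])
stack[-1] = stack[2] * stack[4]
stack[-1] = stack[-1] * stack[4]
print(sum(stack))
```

stack[-1] = stack[0]-stack[0] = 0-0 = 0 → [0, 2, 0]
insert 8 at 0 → [8, 0, 2, 0]
append stack[0]+stack[1] = 8+0 = 8 → [8, 0, 2, 0, 8]
stack[2] = stack[2]+stack[-1] = 2+8 = 10 → [8, 0, 10, 0, 8]
stack[-1] = stack[-1]*stack[0] = 8*8 = 64 → [8, 0, 10, 0, 64]
append stack[2]+stack[4] = 10+64 = 74 → [8, 0, 10, 0, 64, 74]
stack[-1] = stack[2]*stack[4] = 10*64 = 640 → [8, 0, 10, 0, 64, 640]
stack[-1] = stack[-1]*stack[4] = 640*64 = 40960 → [8, 0, 10, 0, 64, 40960]
sum = 41042

41042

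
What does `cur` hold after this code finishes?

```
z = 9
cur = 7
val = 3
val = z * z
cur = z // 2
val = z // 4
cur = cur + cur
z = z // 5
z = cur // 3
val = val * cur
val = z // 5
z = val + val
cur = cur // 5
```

val = 9*9 = 81
cur = 9//2 = 4
val = 9//4 = 2
cur = 4+4 = 8
z = 9//5 = 1
z = 8//3 = 2
val = 2*8 = 16
val = 2//5 = 0
z = 0+0 = 0
cur = 8//5 = 1

1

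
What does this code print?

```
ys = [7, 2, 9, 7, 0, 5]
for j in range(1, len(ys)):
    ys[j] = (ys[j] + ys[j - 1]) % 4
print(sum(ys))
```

14

j=1: ys[1] = (2+7)%4 = 1 → [7, 1, 9, 7, 0, 5]
j=2: ys[2] = (9+1)%4 = 2 → [7, 1, 2, 7, 0, 5]
j=3: ys[3] = (7+2)%4 = 1 → [7, 1, 2, 1, 0, 5]
j=4: ys[4] = (0+1)%4 = 1 → [7, 1, 2, 1, 1, 5]
j=5: ys[5] = (5+1)%4 = 2 → [7, 1, 2, 1, 1, 2]
sum = 14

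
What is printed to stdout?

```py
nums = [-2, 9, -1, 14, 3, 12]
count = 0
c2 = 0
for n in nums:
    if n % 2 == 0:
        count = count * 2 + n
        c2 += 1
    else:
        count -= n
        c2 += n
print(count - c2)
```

-20

n=-2: even, count = 0*2+(-2) = -2; c2=1
n=9: not even, count = (-2)-9 = -11; c2=10
n=-1: not even, count = (-11)-(-1) = -10; c2=9
n=14: even, count = (-10)*2+14 = -6; c2=10
n=3: not even, count = (-6)-3 = -9; c2=13
n=12: even, count = (-9)*2+12 = -6; c2=14
count-c2 = (-6)-14 = -20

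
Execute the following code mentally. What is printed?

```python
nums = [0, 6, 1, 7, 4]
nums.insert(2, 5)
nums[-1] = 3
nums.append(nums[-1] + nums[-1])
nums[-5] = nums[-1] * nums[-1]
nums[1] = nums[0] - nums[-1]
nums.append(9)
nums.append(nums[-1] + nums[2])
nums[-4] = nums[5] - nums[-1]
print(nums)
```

insert 5 at 2 → [0, 6, 5, 1, 7, 4]
nums[-1] = 3 → [0, 6, 5, 1, 7, 3]
append nums[-1]+nums[-1] = 3+3 = 6 → [0, 6, 5, 1, 7, 3, 6]
nums[-5] = nums[-1]*nums[-1] = 6*6 = 36 → [0, 6, 36, 1, 7, 3, 6]
nums[1] = nums[0]-nums[-1] = 0-6 = -6 → [0, -6, 36, 1, 7, 3, 6]
append 9 → [0, -6, 36, 1, 7, 3, 6, 9]
append nums[-1]+nums[2] = 9+36 = 45 → [0, -6, 36, 1, 7, 3, 6, 9, 45]
nums[-4] = nums[5]-nums[-1] = 3-45 = -42 → [0, -6, 36, 1, 7, -42, 6, 9, 45]

[0, -6, 36, 1, 7, -42, 6, 9, 45]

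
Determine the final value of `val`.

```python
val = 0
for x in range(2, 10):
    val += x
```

x=2: val = 0+2 = 2
x=3: val = 2+3 = 5
x=4: val = 5+4 = 9
x=5: val = 9+5 = 14
x=6: val = 14+6 = 20
x=7: val = 20+7 = 27
x=8: val = 27+8 = 35
x=9: val = 35+9 = 44

44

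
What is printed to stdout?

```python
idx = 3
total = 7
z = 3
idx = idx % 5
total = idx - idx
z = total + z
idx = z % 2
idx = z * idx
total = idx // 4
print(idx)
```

idx = 3%5 = 3
total = 3-3 = 0
z = 0+3 = 3
idx = 3%2 = 1
idx = 3*1 = 3
total = 3//4 = 0

3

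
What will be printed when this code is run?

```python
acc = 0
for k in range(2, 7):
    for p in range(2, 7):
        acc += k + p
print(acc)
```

200

k=2,p=2: acc = 0+4 = 4
k=2,p=3: acc = 4+5 = 9
k=2,p=4: acc = 9+6 = 15
k=2,p=5: acc = 15+7 = 22
k=2,p=6: acc = 22+8 = 30
k=3,p=2: acc = 30+5 = 35
k=3,p=3: acc = 35+6 = 41
k=3,p=4: acc = 41+7 = 48
k=3,p=5: acc = 48+8 = 56
k=3,p=6: acc = 56+9 = 65
k=4,p=2: acc = 65+6 = 71
k=4,p=3: acc = 71+7 = 78
k=4,p=4: acc = 78+8 = 86
k=4,p=5: acc = 86+9 = 95
k=4,p=6: acc = 95+10 = 105
k=5,p=2: acc = 105+7 = 112
k=5,p=3: acc = 112+8 = 120
k=5,p=4: acc = 120+9 = 129
k=5,p=5: acc = 129+10 = 139
k=5,p=6: acc = 139+11 = 150
k=6,p=2: acc = 150+8 = 158
k=6,p=3: acc = 158+9 = 167
k=6,p=4: acc = 167+10 = 177
k=6,p=5: acc = 177+11 = 188
k=6,p=6: acc = 188+12 = 200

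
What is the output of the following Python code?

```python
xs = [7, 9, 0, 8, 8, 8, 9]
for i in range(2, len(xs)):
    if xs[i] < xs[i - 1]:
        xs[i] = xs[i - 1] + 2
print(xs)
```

[7, 9, 11, 13, 15, 17, 19]

i=2: 0<9, xs[2] = 9+2 = 11 → [7, 9, 11, 8, 8, 8, 9]
i=3: 8<11, xs[3] = 11+2 = 13 → [7, 9, 11, 13, 8, 8, 9]
i=4: 8<13, xs[4] = 13+2 = 15 → [7, 9, 11, 13, 15, 8, 9]
i=5: 8<15, xs[5] = 15+2 = 17 → [7, 9, 11, 13, 15, 17, 9]
i=6: 9<17, xs[6] = 17+2 = 19 → [7, 9, 11, 13, 15, 17, 19]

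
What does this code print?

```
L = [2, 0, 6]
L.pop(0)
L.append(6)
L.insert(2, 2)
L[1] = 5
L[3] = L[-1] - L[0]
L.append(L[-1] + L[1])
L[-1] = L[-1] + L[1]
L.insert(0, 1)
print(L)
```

[1, 0, 5, 2, 6, 16]

pop(0) removes 2 → [0, 6]
append 6 → [0, 6, 6]
insert 2 at 2 → [0, 6, 2, 6]
L[1] = 5 → [0, 5, 2, 6]
L[3] = L[-1]-L[0] = 6-0 = 6 → [0, 5, 2, 6]
append L[-1]+L[1] = 6+5 = 11 → [0, 5, 2, 6, 11]
L[-1] = L[-1]+L[1] = 11+5 = 16 → [0, 5, 2, 6, 16]
insert 1 at 0 → [1, 0, 5, 2, 6, 16]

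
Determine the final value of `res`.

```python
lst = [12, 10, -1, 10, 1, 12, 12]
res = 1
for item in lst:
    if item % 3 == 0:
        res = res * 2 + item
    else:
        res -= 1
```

76

item=12: %3==0, res = 1*2+12 = 14
item=10: not %3==0, res = 14-1 = 13
item=-1: not %3==0, res = 13-1 = 12
item=10: not %3==0, res = 12-1 = 11
item=1: not %3==0, res = 11-1 = 10
item=12: %3==0, res = 10*2+12 = 32
item=12: %3==0, res = 32*2+12 = 76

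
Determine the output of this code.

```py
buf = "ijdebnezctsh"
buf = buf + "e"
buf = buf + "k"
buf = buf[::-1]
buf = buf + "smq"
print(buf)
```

kehstczenbedjismq

+ 'e' → 'ijdebnezctshe'
+ 'k' → 'ijdebnezctshek'
reverse → 'kehstczenbedji'
+ 'smq' → 'kehstczenbedjismq'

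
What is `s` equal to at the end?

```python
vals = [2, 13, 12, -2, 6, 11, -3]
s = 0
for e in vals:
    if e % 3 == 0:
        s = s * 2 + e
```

57

e=2: not %3==0
e=13: not %3==0
e=12: %3==0, s = 0*2+12 = 12
e=-2: not %3==0
e=6: %3==0, s = 12*2+6 = 30
e=11: not %3==0
e=-3: %3==0, s = 30*2+(-3) = 57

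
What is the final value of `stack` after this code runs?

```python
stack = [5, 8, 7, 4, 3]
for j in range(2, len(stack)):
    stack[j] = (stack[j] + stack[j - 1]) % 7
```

[5, 8, 1, 5, 1]

j=2: stack[2] = (7+8)%7 = 1 → [5, 8, 1, 4, 3]
j=3: stack[3] = (4+1)%7 = 5 → [5, 8, 1, 5, 3]
j=4: stack[4] = (3+5)%7 = 1 → [5, 8, 1, 5, 1]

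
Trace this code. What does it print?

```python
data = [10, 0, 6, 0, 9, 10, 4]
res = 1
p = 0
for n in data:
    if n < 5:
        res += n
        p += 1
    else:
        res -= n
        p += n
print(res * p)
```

-1140

n=10: not <5, res = 1-10 = -9; p=10
n=0: <5, res = (-9)+0 = -9; p=11
n=6: not <5, res = (-9)-6 = -15; p=17
n=0: <5, res = (-15)+0 = -15; p=18
n=9: not <5, res = (-15)-9 = -24; p=27
n=10: not <5, res = (-24)-10 = -34; p=37
n=4: <5, res = (-34)+4 = -30; p=38
res*p = (-30)*38 = -1140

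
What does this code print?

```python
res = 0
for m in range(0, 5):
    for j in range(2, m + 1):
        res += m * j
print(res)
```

m=2,j=2: res = 0+4 = 4
m=3,j=2: res = 4+6 = 10
m=3,j=3: res = 10+9 = 19
m=4,j=2: res = 19+8 = 27
m=4,j=3: res = 27+12 = 39
m=4,j=4: res = 39+16 = 55

55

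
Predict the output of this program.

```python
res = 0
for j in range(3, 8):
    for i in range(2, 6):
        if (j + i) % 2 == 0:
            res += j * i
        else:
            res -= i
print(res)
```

j=3,i=2: odd sum, res = 0-2 = -2
j=3,i=3: even sum, res = (-2)+9 = 7
j=3,i=4: odd sum, res = 7-4 = 3
j=3,i=5: even sum, res = 3+15 = 18
j=4,i=2: even sum, res = 18+8 = 26
j=4,i=3: odd sum, res = 26-3 = 23
j=4,i=4: even sum, res = 23+16 = 39
j=4,i=5: odd sum, res = 39-5 = 34
j=5,i=2: odd sum, res = 34-2 = 32
j=5,i=3: even sum, res = 32+15 = 47
j=5,i=4: odd sum, res = 47-4 = 43
j=5,i=5: even sum, res = 43+25 = 68
j=6,i=2: even sum, res = 68+12 = 80
j=6,i=3: odd sum, res = 80-3 = 77
j=6,i=4: even sum, res = 77+24 = 101
j=6,i=5: odd sum, res = 101-5 = 96
j=7,i=2: odd sum, res = 96-2 = 94
j=7,i=3: even sum, res = 94+21 = 115
j=7,i=4: odd sum, res = 115-4 = 111
j=7,i=5: even sum, res = 111+35 = 146

146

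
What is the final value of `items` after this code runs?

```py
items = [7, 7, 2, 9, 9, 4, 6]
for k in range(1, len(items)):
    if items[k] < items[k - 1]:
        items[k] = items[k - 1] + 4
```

k=1: 7>=7, unchanged → [7, 7, 2, 9, 9, 4, 6]
k=2: 2<7, items[2] = 7+4 = 11 → [7, 7, 11, 9, 9, 4, 6]
k=3: 9<11, items[3] = 11+4 = 15 → [7, 7, 11, 15, 9, 4, 6]
k=4: 9<15, items[4] = 15+4 = 19 → [7, 7, 11, 15, 19, 4, 6]
k=5: 4<19, items[5] = 19+4 = 23 → [7, 7, 11, 15, 19, 23, 6]
k=6: 6<23, items[6] = 23+4 = 27 → [7, 7, 11, 15, 19, 23, 27]

[7, 7, 11, 15, 19, 23, 27]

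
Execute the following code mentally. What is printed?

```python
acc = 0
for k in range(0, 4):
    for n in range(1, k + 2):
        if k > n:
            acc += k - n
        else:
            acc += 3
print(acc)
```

k=0,n=1: not 0>1, acc = 0+3 = 3
k=1,n=1: not 1>1, acc = 3+3 = 6
k=1,n=2: not 1>2, acc = 6+3 = 9
k=2,n=1: 2>1, acc = 9+1 = 10
k=2,n=2: not 2>2, acc = 10+3 = 13
k=2,n=3: not 2>3, acc = 13+3 = 16
k=3,n=1: 3>1, acc = 16+2 = 18
k=3,n=2: 3>2, acc = 18+1 = 19
k=3,n=3: not 3>3, acc = 19+3 = 22
k=3,n=4: not 3>4, acc = 22+3 = 25

25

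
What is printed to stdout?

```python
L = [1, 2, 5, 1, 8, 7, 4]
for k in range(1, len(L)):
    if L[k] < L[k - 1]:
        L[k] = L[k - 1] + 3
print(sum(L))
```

k=1: 2>=1, unchanged → [1, 2, 5, 1, 8, 7, 4]
k=2: 5>=2, unchanged → [1, 2, 5, 1, 8, 7, 4]
k=3: 1<5, L[3] = 5+3 = 8 → [1, 2, 5, 8, 8, 7, 4]
k=4: 8>=8, unchanged → [1, 2, 5, 8, 8, 7, 4]
k=5: 7<8, L[5] = 8+3 = 11 → [1, 2, 5, 8, 8, 11, 4]
k=6: 4<11, L[6] = 11+3 = 14 → [1, 2, 5, 8, 8, 11, 14]
sum = 49

49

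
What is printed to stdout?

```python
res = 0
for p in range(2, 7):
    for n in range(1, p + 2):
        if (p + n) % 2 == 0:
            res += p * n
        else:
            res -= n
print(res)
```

110

p=2,n=1: odd sum, res = 0-1 = -1
p=2,n=2: even sum, res = (-1)+4 = 3
p=2,n=3: odd sum, res = 3-3 = 0
p=3,n=1: even sum, res = 0+3 = 3
p=3,n=2: odd sum, res = 3-2 = 1
p=3,n=3: even sum, res = 1+9 = 10
p=3,n=4: odd sum, res = 10-4 = 6
p=4,n=1: odd sum, res = 6-1 = 5
p=4,n=2: even sum, res = 5+8 = 13
p=4,n=3: odd sum, res = 13-3 = 10
p=4,n=4: even sum, res = 10+16 = 26
p=4,n=5: odd sum, res = 26-5 = 21
p=5,n=1: even sum, res = 21+5 = 26
p=5,n=2: odd sum, res = 26-2 = 24
p=5,n=3: even sum, res = 24+15 = 39
p=5,n=4: odd sum, res = 39-4 = 35
p=5,n=5: even sum, res = 35+25 = 60
p=5,n=6: odd sum, res = 60-6 = 54
p=6,n=1: odd sum, res = 54-1 = 53
p=6,n=2: even sum, res = 53+12 = 65
p=6,n=3: odd sum, res = 65-3 = 62
p=6,n=4: even sum, res = 62+24 = 86
p=6,n=5: odd sum, res = 86-5 = 81
p=6,n=6: even sum, res = 81+36 = 117
p=6,n=7: odd sum, res = 117-7 = 110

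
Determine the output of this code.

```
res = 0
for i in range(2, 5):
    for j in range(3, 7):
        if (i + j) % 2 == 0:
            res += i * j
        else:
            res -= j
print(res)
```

58

i=2,j=3: odd sum, res = 0-3 = -3
i=2,j=4: even sum, res = (-3)+8 = 5
i=2,j=5: odd sum, res = 5-5 = 0
i=2,j=6: even sum, res = 0+12 = 12
i=3,j=3: even sum, res = 12+9 = 21
i=3,j=4: odd sum, res = 21-4 = 17
i=3,j=5: even sum, res = 17+15 = 32
i=3,j=6: odd sum, res = 32-6 = 26
i=4,j=3: odd sum, res = 26-3 = 23
i=4,j=4: even sum, res = 23+16 = 39
i=4,j=5: odd sum, res = 39-5 = 34
i=4,j=6: even sum, res = 34+24 = 58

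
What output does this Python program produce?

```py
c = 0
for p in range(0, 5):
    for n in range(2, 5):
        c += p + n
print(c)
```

p=0,n=2: c = 0+2 = 2
p=0,n=3: c = 2+3 = 5
p=0,n=4: c = 5+4 = 9
p=1,n=2: c = 9+3 = 12
p=1,n=3: c = 12+4 = 16
p=1,n=4: c = 16+5 = 21
p=2,n=2: c = 21+4 = 25
p=2,n=3: c = 25+5 = 30
p=2,n=4: c = 30+6 = 36
p=3,n=2: c = 36+5 = 41
p=3,n=3: c = 41+6 = 47
p=3,n=4: c = 47+7 = 54
p=4,n=2: c = 54+6 = 60
p=4,n=3: c = 60+7 = 67
p=4,n=4: c = 67+8 = 75

75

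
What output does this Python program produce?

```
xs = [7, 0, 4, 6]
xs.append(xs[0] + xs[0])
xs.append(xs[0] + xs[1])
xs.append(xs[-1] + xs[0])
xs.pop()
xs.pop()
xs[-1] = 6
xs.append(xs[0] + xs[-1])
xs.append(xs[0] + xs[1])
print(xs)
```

[7, 0, 4, 6, 6, 13, 7]

append xs[0]+xs[0] = 7+7 = 14 → [7, 0, 4, 6, 14]
append xs[0]+xs[1] = 7+0 = 7 → [7, 0, 4, 6, 14, 7]
append xs[-1]+xs[0] = 7+7 = 14 → [7, 0, 4, 6, 14, 7, 14]
pop() removes 14 → [7, 0, 4, 6, 14, 7]
pop() removes 7 → [7, 0, 4, 6, 14]
xs[-1] = 6 → [7, 0, 4, 6, 6]
append xs[0]+xs[-1] = 7+6 = 13 → [7, 0, 4, 6, 6, 13]
append xs[0]+xs[1] = 7+0 = 7 → [7, 0, 4, 6, 6, 13, 7]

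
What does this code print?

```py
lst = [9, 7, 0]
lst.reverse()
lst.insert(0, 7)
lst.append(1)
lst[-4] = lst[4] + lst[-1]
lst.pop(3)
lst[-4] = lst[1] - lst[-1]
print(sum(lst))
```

11

reverse → [0, 7, 9]
insert 7 at 0 → [7, 0, 7, 9]
append 1 → [7, 0, 7, 9, 1]
lst[-4] = lst[4]+lst[-1] = 1+1 = 2 → [7, 2, 7, 9, 1]
pop(3) removes 9 → [7, 2, 7, 1]
lst[-4] = lst[1]-lst[-1] = 2-1 = 1 → [1, 2, 7, 1]
sum = 11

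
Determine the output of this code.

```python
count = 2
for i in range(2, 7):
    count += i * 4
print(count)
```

82

i=2: count = 2+2*4 = 10
i=3: count = 10+3*4 = 22
i=4: count = 22+4*4 = 38
i=5: count = 38+5*4 = 58
i=6: count = 58+6*4 = 82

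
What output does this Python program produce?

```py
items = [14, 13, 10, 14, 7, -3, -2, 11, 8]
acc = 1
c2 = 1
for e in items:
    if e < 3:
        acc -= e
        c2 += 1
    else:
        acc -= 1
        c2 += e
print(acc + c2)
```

79

e=14: not <3, acc = 1-1 = 0; c2=15
e=13: not <3, acc = 0-1 = -1; c2=28
e=10: not <3, acc = (-1)-1 = -2; c2=38
e=14: not <3, acc = (-2)-1 = -3; c2=52
e=7: not <3, acc = (-3)-1 = -4; c2=59
e=-3: <3, acc = (-4)-(-3) = -1; c2=60
e=-2: <3, acc = (-1)-(-2) = 1; c2=61
e=11: not <3, acc = 1-1 = 0; c2=72
e=8: not <3, acc = 0-1 = -1; c2=80
acc+c2 = (-1)+80 = 79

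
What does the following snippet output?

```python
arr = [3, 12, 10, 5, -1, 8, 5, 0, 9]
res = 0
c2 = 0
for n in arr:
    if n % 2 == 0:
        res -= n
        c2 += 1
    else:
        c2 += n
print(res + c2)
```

-5

n=3: not even; c2=3
n=12: even, res = 0-12 = -12; c2=4
n=10: even, res = (-12)-10 = -22; c2=5
n=5: not even; c2=10
n=-1: not even; c2=9
n=8: even, res = (-22)-8 = -30; c2=10
n=5: not even; c2=15
n=0: even, res = (-30)-0 = -30; c2=16
n=9: not even; c2=25
res+c2 = (-30)+25 = -5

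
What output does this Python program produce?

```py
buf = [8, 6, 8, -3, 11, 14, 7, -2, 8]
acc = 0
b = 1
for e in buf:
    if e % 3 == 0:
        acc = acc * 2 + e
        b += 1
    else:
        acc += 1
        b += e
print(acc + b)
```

e=8: not %3==0, acc = 0+1 = 1; b=9
e=6: %3==0, acc = 1*2+6 = 8; b=10
e=8: not %3==0, acc = 8+1 = 9; b=18
e=-3: %3==0, acc = 9*2+(-3) = 15; b=19
e=11: not %3==0, acc = 15+1 = 16; b=30
e=14: not %3==0, acc = 16+1 = 17; b=44
e=7: not %3==0, acc = 17+1 = 18; b=51
e=-2: not %3==0, acc = 18+1 = 19; b=49
e=8: not %3==0, acc = 19+1 = 20; b=57
acc+b = 20+57 = 77

77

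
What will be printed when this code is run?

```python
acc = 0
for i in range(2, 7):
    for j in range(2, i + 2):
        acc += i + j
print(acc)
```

165

i=2,j=2: acc = 0+4 = 4
i=2,j=3: acc = 4+5 = 9
i=3,j=2: acc = 9+5 = 14
i=3,j=3: acc = 14+6 = 20
i=3,j=4: acc = 20+7 = 27
i=4,j=2: acc = 27+6 = 33
i=4,j=3: acc = 33+7 = 40
i=4,j=4: acc = 40+8 = 48
i=4,j=5: acc = 48+9 = 57
i=5,j=2: acc = 57+7 = 64
i=5,j=3: acc = 64+8 = 72
i=5,j=4: acc = 72+9 = 81
i=5,j=5: acc = 81+10 = 91
i=5,j=6: acc = 91+11 = 102
i=6,j=2: acc = 102+8 = 110
i=6,j=3: acc = 110+9 = 119
i=6,j=4: acc = 119+10 = 129
i=6,j=5: acc = 129+11 = 140
i=6,j=6: acc = 140+12 = 152
i=6,j=7: acc = 152+13 = 165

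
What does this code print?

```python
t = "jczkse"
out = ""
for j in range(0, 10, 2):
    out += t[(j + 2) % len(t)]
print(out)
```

zsjzs

j=0: add t[2]='z' → 'z'
j=2: add t[4]='s' → 'zs'
j=4: add t[0]='j' → 'zsj'
j=6: add t[2]='z' → 'zsjz'
j=8: add t[4]='s' → 'zsjzs'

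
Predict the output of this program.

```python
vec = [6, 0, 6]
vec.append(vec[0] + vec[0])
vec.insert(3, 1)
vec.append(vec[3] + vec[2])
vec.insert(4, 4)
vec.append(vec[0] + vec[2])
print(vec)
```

[6, 0, 6, 1, 4, 12, 7, 12]

append vec[0]+vec[0] = 6+6 = 12 → [6, 0, 6, 12]
insert 1 at 3 → [6, 0, 6, 1, 12]
append vec[3]+vec[2] = 1+6 = 7 → [6, 0, 6, 1, 12, 7]
insert 4 at 4 → [6, 0, 6, 1, 4, 12, 7]
append vec[0]+vec[2] = 6+6 = 12 → [6, 0, 6, 1, 4, 12, 7, 12]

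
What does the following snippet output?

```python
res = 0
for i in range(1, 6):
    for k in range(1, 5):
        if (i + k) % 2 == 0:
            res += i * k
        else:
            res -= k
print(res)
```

i=1,k=1: even sum, res = 0+1 = 1
i=1,k=2: odd sum, res = 1-2 = -1
i=1,k=3: even sum, res = (-1)+3 = 2
i=1,k=4: odd sum, res = 2-4 = -2
i=2,k=1: odd sum, res = (-2)-1 = -3
i=2,k=2: even sum, res = (-3)+4 = 1
i=2,k=3: odd sum, res = 1-3 = -2
i=2,k=4: even sum, res = (-2)+8 = 6
i=3,k=1: even sum, res = 6+3 = 9
i=3,k=2: odd sum, res = 9-2 = 7
i=3,k=3: even sum, res = 7+9 = 16
i=3,k=4: odd sum, res = 16-4 = 12
i=4,k=1: odd sum, res = 12-1 = 11
i=4,k=2: even sum, res = 11+8 = 19
i=4,k=3: odd sum, res = 19-3 = 16
i=4,k=4: even sum, res = 16+16 = 32
i=5,k=1: even sum, res = 32+5 = 37
i=5,k=2: odd sum, res = 37-2 = 35
i=5,k=3: even sum, res = 35+15 = 50
i=5,k=4: odd sum, res = 50-4 = 46

46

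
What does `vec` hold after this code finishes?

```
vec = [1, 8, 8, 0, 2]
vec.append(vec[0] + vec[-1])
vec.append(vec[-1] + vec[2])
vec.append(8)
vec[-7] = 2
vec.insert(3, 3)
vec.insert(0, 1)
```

append vec[0]+vec[-1] = 1+2 = 3 → [1, 8, 8, 0, 2, 3]
append vec[-1]+vec[2] = 3+8 = 11 → [1, 8, 8, 0, 2, 3, 11]
append 8 → [1, 8, 8, 0, 2, 3, 11, 8]
vec[-7] = 2 → [1, 2, 8, 0, 2, 3, 11, 8]
insert 3 at 3 → [1, 2, 8, 3, 0, 2, 3, 11, 8]
insert 1 at 0 → [1, 1, 2, 8, 3, 0, 2, 3, 11, 8]

[1, 1, 2, 8, 3, 0, 2, 3, 11, 8]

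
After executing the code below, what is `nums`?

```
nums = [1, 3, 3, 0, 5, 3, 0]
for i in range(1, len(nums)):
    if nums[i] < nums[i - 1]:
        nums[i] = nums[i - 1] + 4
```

i=1: 3>=1, unchanged → [1, 3, 3, 0, 5, 3, 0]
i=2: 3>=3, unchanged → [1, 3, 3, 0, 5, 3, 0]
i=3: 0<3, nums[3] = 3+4 = 7 → [1, 3, 3, 7, 5, 3, 0]
i=4: 5<7, nums[4] = 7+4 = 11 → [1, 3, 3, 7, 11, 3, 0]
i=5: 3<11, nums[5] = 11+4 = 15 → [1, 3, 3, 7, 11, 15, 0]
i=6: 0<15, nums[6] = 15+4 = 19 → [1, 3, 3, 7, 11, 15, 19]

[1, 3, 3, 7, 11, 15, 19]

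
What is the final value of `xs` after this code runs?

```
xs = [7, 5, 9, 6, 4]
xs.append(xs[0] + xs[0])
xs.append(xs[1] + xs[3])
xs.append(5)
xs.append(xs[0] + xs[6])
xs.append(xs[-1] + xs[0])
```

append xs[0]+xs[0] = 7+7 = 14 → [7, 5, 9, 6, 4, 14]
append xs[1]+xs[3] = 5+6 = 11 → [7, 5, 9, 6, 4, 14, 11]
append 5 → [7, 5, 9, 6, 4, 14, 11, 5]
append xs[0]+xs[6] = 7+11 = 18 → [7, 5, 9, 6, 4, 14, 11, 5, 18]
append xs[-1]+xs[0] = 18+7 = 25 → [7, 5, 9, 6, 4, 14, 11, 5, 18, 25]

[7, 5, 9, 6, 4, 14, 11, 5, 18, 25]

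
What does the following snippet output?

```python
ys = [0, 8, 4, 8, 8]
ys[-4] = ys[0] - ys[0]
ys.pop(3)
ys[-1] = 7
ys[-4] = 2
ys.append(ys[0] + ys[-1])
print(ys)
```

ys[-4] = ys[0]-ys[0] = 0-0 = 0 → [0, 0, 4, 8, 8]
pop(3) removes 8 → [0, 0, 4, 8]
ys[-1] = 7 → [0, 0, 4, 7]
ys[-4] = 2 → [2, 0, 4, 7]
append ys[0]+ys[-1] = 2+7 = 9 → [2, 0, 4, 7, 9]

[2, 0, 4, 7, 9]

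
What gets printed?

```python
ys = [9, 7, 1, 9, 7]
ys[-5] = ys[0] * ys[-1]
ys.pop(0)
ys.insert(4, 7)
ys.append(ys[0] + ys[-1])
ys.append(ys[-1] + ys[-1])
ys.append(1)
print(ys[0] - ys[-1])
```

6

ys[-5] = ys[0]*ys[-1] = 9*7 = 63 → [63, 7, 1, 9, 7]
pop(0) removes 63 → [7, 1, 9, 7]
insert 7 at 4 → [7, 1, 9, 7, 7]
append ys[0]+ys[-1] = 7+7 = 14 → [7, 1, 9, 7, 7, 14]
append ys[-1]+ys[-1] = 14+14 = 28 → [7, 1, 9, 7, 7, 14, 28]
append 1 → [7, 1, 9, 7, 7, 14, 28, 1]
ys[0]-ys[-1] = 7-1 = 6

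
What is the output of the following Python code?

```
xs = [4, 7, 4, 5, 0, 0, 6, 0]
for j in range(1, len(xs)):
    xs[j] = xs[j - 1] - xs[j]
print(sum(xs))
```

j=1: xs[1] = 4-7 = -3 → [4, -3, 4, 5, 0, 0, 6, 0]
j=2: xs[2] = (-3)-4 = -7 → [4, -3, -7, 5, 0, 0, 6, 0]
j=3: xs[3] = (-7)-5 = -12 → [4, -3, -7, -12, 0, 0, 6, 0]
j=4: xs[4] = (-12)-0 = -12 → [4, -3, -7, -12, -12, 0, 6, 0]
j=5: xs[5] = (-12)-0 = -12 → [4, -3, -7, -12, -12, -12, 6, 0]
j=6: xs[6] = (-12)-6 = -18 → [4, -3, -7, -12, -12, -12, -18, 0]
j=7: xs[7] = (-18)-0 = -18 → [4, -3, -7, -12, -12, -12, -18, -18]
sum = -78

-78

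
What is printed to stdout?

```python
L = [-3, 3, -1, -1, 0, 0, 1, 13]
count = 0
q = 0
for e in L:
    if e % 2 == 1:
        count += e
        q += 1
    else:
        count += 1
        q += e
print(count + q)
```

e=-3: odd, count = 0+(-3) = -3; q=1
e=3: odd, count = (-3)+3 = 0; q=2
e=-1: odd, count = 0+(-1) = -1; q=3
e=-1: odd, count = (-1)+(-1) = -2; q=4
e=0: not odd, count = (-2)+1 = -1; q=4
e=0: not odd, count = (-1)+1 = 0; q=4
e=1: odd, count = 0+1 = 1; q=5
e=13: odd, count = 1+13 = 14; q=6
count+q = 14+6 = 20

20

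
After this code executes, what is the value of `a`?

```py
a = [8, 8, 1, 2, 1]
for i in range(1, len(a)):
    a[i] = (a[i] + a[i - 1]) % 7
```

[8, 2, 3, 5, 6]

i=1: a[1] = (8+8)%7 = 2 → [8, 2, 1, 2, 1]
i=2: a[2] = (1+2)%7 = 3 → [8, 2, 3, 2, 1]
i=3: a[3] = (2+3)%7 = 5 → [8, 2, 3, 5, 1]
i=4: a[4] = (1+5)%7 = 6 → [8, 2, 3, 5, 6]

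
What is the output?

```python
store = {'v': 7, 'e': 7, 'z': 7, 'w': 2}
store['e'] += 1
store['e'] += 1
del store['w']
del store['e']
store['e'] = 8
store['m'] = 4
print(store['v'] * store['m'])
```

store['e'] = 7+1 = 8 → {'v': 7, 'e': 8, 'z': 7, 'w': 2}
store['e'] = 8+1 = 9 → {'v': 7, 'e': 9, 'z': 7, 'w': 2}
del 'w' → {'v': 7, 'e': 9, 'z': 7}
del 'e' → {'v': 7, 'z': 7}
store['e'] = 8 → {'v': 7, 'z': 7, 'e': 8}
store['m'] = 4 → {'v': 7, 'z': 7, 'e': 8, 'm': 4}
store['v']*store['m'] = 7*4 = 28

28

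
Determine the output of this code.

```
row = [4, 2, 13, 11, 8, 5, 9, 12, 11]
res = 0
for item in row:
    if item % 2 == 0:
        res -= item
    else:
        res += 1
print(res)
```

item=4: even, res = 0-4 = -4
item=2: even, res = (-4)-2 = -6
item=13: not even, res = (-6)+1 = -5
item=11: not even, res = (-5)+1 = -4
item=8: even, res = (-4)-8 = -12
item=5: not even, res = (-12)+1 = -11
item=9: not even, res = (-11)+1 = -10
item=12: even, res = (-10)-12 = -22
item=11: not even, res = (-22)+1 = -21

-21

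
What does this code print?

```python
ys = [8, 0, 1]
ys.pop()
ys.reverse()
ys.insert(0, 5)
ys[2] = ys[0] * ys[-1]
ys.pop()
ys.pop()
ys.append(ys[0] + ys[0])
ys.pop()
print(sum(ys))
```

pop() removes 1 → [8, 0]
reverse → [0, 8]
insert 5 at 0 → [5, 0, 8]
ys[2] = ys[0]*ys[-1] = 5*8 = 40 → [5, 0, 40]
pop() removes 40 → [5, 0]
pop() removes 0 → [5]
append ys[0]+ys[0] = 5+5 = 10 → [5, 10]
pop() removes 10 → [5]
sum = 5

5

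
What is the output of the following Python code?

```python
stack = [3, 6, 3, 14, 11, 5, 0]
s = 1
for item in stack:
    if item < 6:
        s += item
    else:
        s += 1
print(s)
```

item=3: <6, s = 1+3 = 4
item=6: not <6, s = 4+1 = 5
item=3: <6, s = 5+3 = 8
item=14: not <6, s = 8+1 = 9
item=11: not <6, s = 9+1 = 10
item=5: <6, s = 10+5 = 15
item=0: <6, s = 15+0 = 15

15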